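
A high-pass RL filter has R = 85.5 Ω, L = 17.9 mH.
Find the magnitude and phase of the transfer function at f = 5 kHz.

Step 1 — Angular frequency: ω = 2π·5000 = 3.142e+04 rad/s.
Step 2 — Transfer function: H(jω) = jωL/(R + jωL).
Step 3 — Numerator jωL = j·562.3; denominator R + jωL = 85.5 + j562.3.
Step 4 — H = 0.9774 + j0.1486.
Step 5 — Magnitude: |H| = 0.9886 (-0.1 dB); phase: φ = 8.6°.

|H| = 0.9886 (-0.1 dB), φ = 8.6°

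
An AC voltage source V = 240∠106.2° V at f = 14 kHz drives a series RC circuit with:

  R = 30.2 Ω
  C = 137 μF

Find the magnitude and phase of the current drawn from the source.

Step 1 — Angular frequency: ω = 2π·f = 2π·1.4e+04 = 8.796e+04 rad/s.
Step 2 — Component impedances:
  R: Z = R = 30.2 Ω
  C: Z = 1/(jωC) = -j/(ω·C) = 0 - j0.08298 Ω
Step 3 — Series combination: Z_total = R + C = 30.2 - j0.08298 Ω = 30.2∠-0.2° Ω.
Step 4 — Source phasor: V = 240∠106.2° V = -66.96 + j230.5 V.
Step 5 — Ohm's law: I = V / Z_total = (-66.96 + j230.5) / (30.2 - j0.08298) = -2.238 + j7.625 A.
Step 6 — Convert to polar: |I| = 7.947 A, ∠I = 106.4°.

I = 7.947∠106.4° A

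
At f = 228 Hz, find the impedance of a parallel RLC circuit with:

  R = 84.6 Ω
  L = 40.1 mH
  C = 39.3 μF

Step 1 — Angular frequency: ω = 2π·f = 2π·228 = 1433 rad/s.
Step 2 — Component impedances:
  R: Z = R = 84.6 Ω
  L: Z = jωL = j·1433·0.0401 = 0 + j57.45 Ω
  C: Z = 1/(jωC) = -j/(ω·C) = 0 - j17.76 Ω
Step 3 — Parallel combination: 1/Z_total = 1/R + 1/L + 1/C; Z_total = 7.154 - j23.54 Ω = 24.6∠-73.1° Ω.

Z = 7.154 - j23.54 Ω = 24.6∠-73.1° Ω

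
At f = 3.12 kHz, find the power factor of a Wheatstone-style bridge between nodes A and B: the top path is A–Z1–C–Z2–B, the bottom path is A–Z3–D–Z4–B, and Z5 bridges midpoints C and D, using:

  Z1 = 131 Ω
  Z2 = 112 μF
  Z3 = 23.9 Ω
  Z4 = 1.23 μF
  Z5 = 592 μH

Step 1 — Angular frequency: ω = 2π·f = 2π·3120 = 1.96e+04 rad/s.
Step 2 — Component impedances:
  Z1: Z = R = 131 Ω
  Z2: Z = 1/(jωC) = -j/(ω·C) = 0 - j0.4555 Ω
  Z3: Z = R = 23.9 Ω
  Z4: Z = 1/(jωC) = -j/(ω·C) = 0 - j41.47 Ω
  Z5: Z = jωL = j·1.96e+04·0.000592 = 0 + j11.61 Ω
Step 3 — Bridge requires nodal analysis (the Z5 bridge couples midpoints C and D, so the two paths cannot be reduced to a simple series/parallel combination). Setting node B to ground and injecting 1 A at node A, the 3-node admittance system at A, C, D solves to V_A = Z_AB = 21.36 + j10.61 Ω = 23.85∠26.4° Ω.
Step 4 — Power factor: PF = cos(φ) = Re(Z)/|Z| = 21.359/23.851 = 0.8955.
Step 5 — Type: Im(Z) = 10.61 ⇒ lagging (phase φ = 26.4°).

PF = 0.8955 (lagging, φ = 26.4°)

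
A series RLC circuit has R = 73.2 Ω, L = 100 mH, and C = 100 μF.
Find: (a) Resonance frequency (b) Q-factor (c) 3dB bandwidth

Step 1 — Resonance: ω₀ = 1/√(LC) = 1/√(0.1·0.0001) = 316.2 rad/s.
Step 2 — f₀ = ω₀/(2π) = 50.33 Hz.
Step 3 — Series Q: Q = ω₀L/R = 316.2·0.1/73.2 = 0.432.
Step 4 — Bandwidth: Δω = ω₀/Q = 732 rad/s; BW = Δω/(2π) = 116.5 Hz.

(a) f₀ = 50.33 Hz  (b) Q = 0.432  (c) BW = 116.5 Hz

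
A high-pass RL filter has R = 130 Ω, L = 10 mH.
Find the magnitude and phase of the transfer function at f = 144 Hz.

Step 1 — Angular frequency: ω = 2π·144 = 904.8 rad/s.
Step 2 — Transfer function: H(jω) = jωL/(R + jωL).
Step 3 — Numerator jωL = j·9.048; denominator R + jωL = 130 + j9.048.
Step 4 — H = 0.004821 + j0.06926.
Step 5 — Magnitude: |H| = 0.06943 (-23.2 dB); phase: φ = 86.0°.

|H| = 0.06943 (-23.2 dB), φ = 86.0°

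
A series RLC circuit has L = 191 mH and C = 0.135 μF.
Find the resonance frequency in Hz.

Step 1 — Resonance condition Im(Z)=0 gives ω₀ = 1/√(LC).
Step 2 — ω₀ = 1/√(0.191·1.35e-07) = 6228 rad/s.
Step 3 — f₀ = ω₀/(2π) = 991.1 Hz.

f₀ = 991.1 Hz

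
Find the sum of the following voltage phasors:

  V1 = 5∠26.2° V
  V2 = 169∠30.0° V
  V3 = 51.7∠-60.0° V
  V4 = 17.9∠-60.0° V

Step 1 — Convert each phasor to rectangular form:
  V1 = 5·(cos(26.2°) + j·sin(26.2°)) = 4.486 + j2.208 V
  V2 = 169·(cos(30.0°) + j·sin(30.0°)) = 146.4 + j84.5 V
  V3 = 51.7·(cos(-60.0°) + j·sin(-60.0°)) = 25.85 - j44.77 V
  V4 = 17.9·(cos(-60.0°) + j·sin(-60.0°)) = 8.95 - j15.5 V
Step 2 — Sum components: V_total = 185.6 + j26.43 V.
Step 3 — Convert to polar: |V_total| = 187.5 V, ∠V_total = 8.1°.

V_total = 187.5∠8.1° V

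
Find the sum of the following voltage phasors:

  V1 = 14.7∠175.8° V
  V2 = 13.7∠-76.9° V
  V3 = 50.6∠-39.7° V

Step 1 — Convert each phasor to rectangular form:
  V1 = 14.7·(cos(175.8°) + j·sin(175.8°)) = -14.66 + j1.077 V
  V2 = 13.7·(cos(-76.9°) + j·sin(-76.9°)) = 3.105 - j13.34 V
  V3 = 50.6·(cos(-39.7°) + j·sin(-39.7°)) = 38.93 - j32.32 V
Step 2 — Sum components: V_total = 27.38 - j44.59 V.
Step 3 — Convert to polar: |V_total| = 52.32 V, ∠V_total = -58.5°.

V_total = 52.32∠-58.5° V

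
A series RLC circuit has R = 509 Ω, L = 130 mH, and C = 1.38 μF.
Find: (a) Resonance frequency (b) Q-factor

Step 1 — Resonance condition Im(Z)=0 gives ω₀ = 1/√(LC).
Step 2 — ω₀ = 1/√(0.13·1.38e-06) = 2361 rad/s.
Step 3 — f₀ = ω₀/(2π) = 375.8 Hz.
Step 4 — Series Q: Q = ω₀L/R = 2361·0.13/509 = 0.603.

(a) f₀ = 375.8 Hz  (b) Q = 0.603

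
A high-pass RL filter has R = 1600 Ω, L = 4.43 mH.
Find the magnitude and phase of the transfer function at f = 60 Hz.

Step 1 — Angular frequency: ω = 2π·60 = 377 rad/s.
Step 2 — Transfer function: H(jω) = jωL/(R + jωL).
Step 3 — Numerator jωL = j·1.67; denominator R + jωL = 1600 + j1.67.
Step 4 — H = 1.09e-06 + j0.001044.
Step 5 — Magnitude: |H| = 0.001044 (-59.6 dB); phase: φ = 89.9°.

|H| = 0.001044 (-59.6 dB), φ = 89.9°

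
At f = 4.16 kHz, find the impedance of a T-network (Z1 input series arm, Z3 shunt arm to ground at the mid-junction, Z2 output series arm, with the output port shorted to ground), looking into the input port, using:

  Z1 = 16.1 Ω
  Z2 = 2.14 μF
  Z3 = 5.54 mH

Step 1 — Angular frequency: ω = 2π·f = 2π·4160 = 2.614e+04 rad/s.
Step 2 — Component impedances:
  Z1: Z = R = 16.1 Ω
  Z2: Z = 1/(jωC) = -j/(ω·C) = 0 - j17.88 Ω
  Z3: Z = jωL = j·2.614e+04·0.00554 = 0 + j144.8 Ω
Step 3 — With the output port shorted to ground, the output series arm Z2 runs from the junction to ground; the shunt arm Z3 also runs from the junction to ground. They appear in parallel: Z3 || Z2 = 0 - j20.4 Ω.
Step 4 — Series with input arm Z1: Z_in = Z1 + (Z3 || Z2) = 16.1 - j20.4 Ω = 25.98∠-51.7° Ω.

Z = 16.1 - j20.4 Ω = 25.98∠-51.7° Ω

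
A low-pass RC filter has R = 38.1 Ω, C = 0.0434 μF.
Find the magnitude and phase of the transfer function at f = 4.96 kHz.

Step 1 — Angular frequency: ω = 2π·4960 = 3.116e+04 rad/s.
Step 2 — Transfer function: H(jω) = 1/(1 + jωRC).
Step 3 — Denominator: 1 + jωRC = 1 + j·3.116e+04·38.1·4.34e-08 = 1 + j0.05153.
Step 4 — H = 0.9974 - j0.0514.
Step 5 — Magnitude: |H| = 0.9987 (-0.0 dB); phase: φ = -2.9°.

|H| = 0.9987 (-0.0 dB), φ = -2.9°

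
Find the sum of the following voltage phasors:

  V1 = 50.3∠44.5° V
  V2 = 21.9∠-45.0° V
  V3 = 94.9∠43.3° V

Step 1 — Convert each phasor to rectangular form:
  V1 = 50.3·(cos(44.5°) + j·sin(44.5°)) = 35.88 + j35.26 V
  V2 = 21.9·(cos(-45.0°) + j·sin(-45.0°)) = 15.49 - j15.49 V
  V3 = 94.9·(cos(43.3°) + j·sin(43.3°)) = 69.07 + j65.08 V
Step 2 — Sum components: V_total = 120.4 + j84.85 V.
Step 3 — Convert to polar: |V_total| = 147.3 V, ∠V_total = 35.2°.

V_total = 147.3∠35.2° V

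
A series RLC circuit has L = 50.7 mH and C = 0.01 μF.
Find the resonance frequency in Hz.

Step 1 — Resonance condition Im(Z)=0 gives ω₀ = 1/√(LC).
Step 2 — ω₀ = 1/√(0.0507·1e-08) = 4.441e+04 rad/s.
Step 3 — f₀ = ω₀/(2π) = 7068 Hz.

f₀ = 7068 Hz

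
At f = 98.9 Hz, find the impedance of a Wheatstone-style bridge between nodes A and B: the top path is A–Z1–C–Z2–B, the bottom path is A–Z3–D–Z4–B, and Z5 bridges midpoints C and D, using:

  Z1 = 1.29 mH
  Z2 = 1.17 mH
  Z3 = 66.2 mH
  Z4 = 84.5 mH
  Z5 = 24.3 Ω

Step 1 — Angular frequency: ω = 2π·f = 2π·98.9 = 621.4 rad/s.
Step 2 — Component impedances:
  Z1: Z = jωL = j·621.4·0.00129 = 0 + j0.8016 Ω
  Z2: Z = jωL = j·621.4·0.00117 = 0 + j0.727 Ω
  Z3: Z = jωL = j·621.4·0.0662 = 0 + j41.14 Ω
  Z4: Z = jωL = j·621.4·0.0845 = 0 + j52.51 Ω
  Z5: Z = R = 24.3 Ω
Step 3 — Bridge requires nodal analysis (the Z5 bridge couples midpoints C and D, so the two paths cannot be reduced to a simple series/parallel combination). Setting node B to ground and injecting 1 A at node A, the 3-node admittance system at A, C, D solves to V_A = Z_AB = 0.0003491 + j1.504 Ω = 1.504∠90.0° Ω.

Z = 0.0003491 + j1.504 Ω = 1.504∠90.0° Ω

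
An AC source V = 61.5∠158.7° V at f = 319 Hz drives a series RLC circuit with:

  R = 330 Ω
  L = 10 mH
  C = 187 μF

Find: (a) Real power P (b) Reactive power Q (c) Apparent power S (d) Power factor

Step 1 — Angular frequency: ω = 2π·f = 2π·319 = 2004 rad/s.
Step 2 — Component impedances:
  R: Z = R = 330 Ω
  L: Z = jωL = j·2004·0.01 = 0 + j20.04 Ω
  C: Z = 1/(jωC) = -j/(ω·C) = 0 - j2.668 Ω
Step 3 — Series combination: Z_total = R + L + C = 330 + j17.38 Ω = 330.5∠3.0° Ω.
Step 4 — Source phasor: V = 61.5∠158.7° V = -57.3 + j22.34 V.
Step 5 — Current: I = V / Z = -0.1696 + j0.07663 A = 0.1861∠155.7° A.
Step 6 — Complex power: S = V·I* = 11.43 + j0.6018 VA.
Step 7 — Real power: P = Re(S) = 11.43 W.
Step 8 — Reactive power: Q = Im(S) = 0.6018 VAR.
Step 9 — Apparent power: |S| = 11.45 VA.
Step 10 — Power factor: PF = P/|S| = 0.9986 (lagging).

(a) P = 11.43 W  (b) Q = 0.6018 VAR  (c) S = 11.45 VA  (d) PF = 0.9986 (lagging)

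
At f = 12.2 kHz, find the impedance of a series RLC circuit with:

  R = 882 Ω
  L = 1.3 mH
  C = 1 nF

Step 1 — Angular frequency: ω = 2π·f = 2π·1.22e+04 = 7.665e+04 rad/s.
Step 2 — Component impedances:
  R: Z = R = 882 Ω
  L: Z = jωL = j·7.665e+04·0.0013 = 0 + j99.65 Ω
  C: Z = 1/(jωC) = -j/(ω·C) = 0 - j1.305e+04 Ω
Step 3 — Series combination: Z_total = R + L + C = 882 - j1.295e+04 Ω = 1.298e+04∠-86.1° Ω.

Z = 882 - j1.295e+04 Ω = 1.298e+04∠-86.1° Ω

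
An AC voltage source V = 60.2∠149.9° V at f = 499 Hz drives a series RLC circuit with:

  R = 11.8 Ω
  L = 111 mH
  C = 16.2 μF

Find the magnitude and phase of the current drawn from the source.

Step 1 — Angular frequency: ω = 2π·f = 2π·499 = 3135 rad/s.
Step 2 — Component impedances:
  R: Z = R = 11.8 Ω
  L: Z = jωL = j·3135·0.111 = 0 + j348 Ω
  C: Z = 1/(jωC) = -j/(ω·C) = 0 - j19.69 Ω
Step 3 — Series combination: Z_total = R + L + C = 11.8 + j328.3 Ω = 328.5∠87.9° Ω.
Step 4 — Source phasor: V = 60.2∠149.9° V = -52.08 + j30.19 V.
Step 5 — Ohm's law: I = V / Z_total = (-52.08 + j30.19) / (11.8 + j328.3) = 0.08614 + j0.1617 A.
Step 6 — Convert to polar: |I| = 0.1832 A, ∠I = 62.0°.

I = 0.1832∠62.0° A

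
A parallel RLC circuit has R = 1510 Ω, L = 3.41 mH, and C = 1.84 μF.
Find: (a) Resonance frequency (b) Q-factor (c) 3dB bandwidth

Step 1 — Resonance: ω₀ = 1/√(LC) = 1/√(0.00341·1.84e-06) = 1.262e+04 rad/s.
Step 2 — f₀ = ω₀/(2π) = 2009 Hz.
Step 3 — Parallel Q: Q = R/(ω₀L) = 1510/(1.262e+04·0.00341) = 35.08.
Step 4 — Bandwidth: Δω = ω₀/Q = 359.9 rad/s; BW = Δω/(2π) = 57.28 Hz.

(a) f₀ = 2009 Hz  (b) Q = 35.08  (c) BW = 57.28 Hz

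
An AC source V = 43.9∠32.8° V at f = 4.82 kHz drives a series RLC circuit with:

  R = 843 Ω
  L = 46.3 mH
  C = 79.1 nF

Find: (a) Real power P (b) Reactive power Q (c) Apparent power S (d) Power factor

Step 1 — Angular frequency: ω = 2π·f = 2π·4820 = 3.028e+04 rad/s.
Step 2 — Component impedances:
  R: Z = R = 843 Ω
  L: Z = jωL = j·3.028e+04·0.0463 = 0 + j1402 Ω
  C: Z = 1/(jωC) = -j/(ω·C) = 0 - j417.4 Ω
Step 3 — Series combination: Z_total = R + L + C = 843 + j984.8 Ω = 1296∠49.4° Ω.
Step 4 — Source phasor: V = 43.9∠32.8° V = 36.9 + j23.78 V.
Step 5 — Current: I = V / Z = 0.03245 - j0.009695 A = 0.03387∠-16.6° A.
Step 6 — Complex power: S = V·I* = 0.9668 + j1.129 VA.
Step 7 — Real power: P = Re(S) = 0.9668 W.
Step 8 — Reactive power: Q = Im(S) = 1.129 VAR.
Step 9 — Apparent power: |S| = 1.487 VA.
Step 10 — Power factor: PF = P/|S| = 0.6503 (lagging).

(a) P = 0.9668 W  (b) Q = 1.129 VAR  (c) S = 1.487 VA  (d) PF = 0.6503 (lagging)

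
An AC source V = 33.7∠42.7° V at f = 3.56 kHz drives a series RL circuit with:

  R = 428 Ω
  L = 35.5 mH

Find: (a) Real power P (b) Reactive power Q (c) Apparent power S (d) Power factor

Step 1 — Angular frequency: ω = 2π·f = 2π·3560 = 2.237e+04 rad/s.
Step 2 — Component impedances:
  R: Z = R = 428 Ω
  L: Z = jωL = j·2.237e+04·0.0355 = 0 + j794.1 Ω
Step 3 — Series combination: Z_total = R + L = 428 + j794.1 Ω = 902.1∠61.7° Ω.
Step 4 — Source phasor: V = 33.7∠42.7° V = 24.77 + j22.85 V.
Step 5 — Current: I = V / Z = 0.03533 - j0.01215 A = 0.03736∠-19.0° A.
Step 6 — Complex power: S = V·I* = 0.5973 + j1.108 VA.
Step 7 — Real power: P = Re(S) = 0.5973 W.
Step 8 — Reactive power: Q = Im(S) = 1.108 VAR.
Step 9 — Apparent power: |S| = 1.259 VA.
Step 10 — Power factor: PF = P/|S| = 0.4745 (lagging).

(a) P = 0.5973 W  (b) Q = 1.108 VAR  (c) S = 1.259 VA  (d) PF = 0.4745 (lagging)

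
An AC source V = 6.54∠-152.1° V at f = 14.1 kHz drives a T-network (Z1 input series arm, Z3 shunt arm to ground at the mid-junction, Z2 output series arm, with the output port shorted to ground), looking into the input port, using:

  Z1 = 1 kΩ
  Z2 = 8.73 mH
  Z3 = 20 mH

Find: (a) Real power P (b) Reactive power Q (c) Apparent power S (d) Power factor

Step 1 — Angular frequency: ω = 2π·f = 2π·1.41e+04 = 8.859e+04 rad/s.
Step 2 — Component impedances:
  Z1: Z = R = 1000 Ω
  Z2: Z = jωL = j·8.859e+04·0.00873 = 0 + j773.4 Ω
  Z3: Z = jωL = j·8.859e+04·0.02 = 0 + j1772 Ω
Step 3 — With the output port shorted to ground, the output series arm Z2 runs from the junction to ground; the shunt arm Z3 also runs from the junction to ground. They appear in parallel: Z3 || Z2 = 0 + j538.4 Ω.
Step 4 — Series with input arm Z1: Z_in = Z1 + (Z3 || Z2) = 1000 + j538.4 Ω = 1136∠28.3° Ω.
Step 5 — Source phasor: V = 6.54∠-152.1° V = -5.78 - j3.06 V.
Step 6 — Current: I = V / Z = -0.005758 + j4.002e-05 A = 0.005758∠179.6° A.
Step 7 — Complex power: S = V·I* = 0.03316 + j0.01785 VA.
Step 8 — Real power: P = Re(S) = 0.03316 W.
Step 9 — Reactive power: Q = Im(S) = 0.01785 VAR.
Step 10 — Apparent power: |S| = 0.03766 VA.
Step 11 — Power factor: PF = P/|S| = 0.8805 (lagging).

(a) P = 0.03316 W  (b) Q = 0.01785 VAR  (c) S = 0.03766 VA  (d) PF = 0.8805 (lagging)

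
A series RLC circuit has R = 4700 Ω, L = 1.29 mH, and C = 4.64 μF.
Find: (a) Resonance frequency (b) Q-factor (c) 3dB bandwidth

Step 1 — Resonance: ω₀ = 1/√(LC) = 1/√(0.00129·4.64e-06) = 1.293e+04 rad/s.
Step 2 — f₀ = ω₀/(2π) = 2057 Hz.
Step 3 — Series Q: Q = ω₀L/R = 1.293e+04·0.00129/4700 = 0.003548.
Step 4 — Bandwidth: Δω = ω₀/Q = 3.643e+06 rad/s; BW = Δω/(2π) = 5.799e+05 Hz.

(a) f₀ = 2057 Hz  (b) Q = 0.003548  (c) BW = 5.799e+05 Hz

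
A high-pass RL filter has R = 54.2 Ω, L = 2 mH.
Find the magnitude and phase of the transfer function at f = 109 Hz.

Step 1 — Angular frequency: ω = 2π·109 = 684.9 rad/s.
Step 2 — Transfer function: H(jω) = jωL/(R + jωL).
Step 3 — Numerator jωL = j·1.37; denominator R + jωL = 54.2 + j1.37.
Step 4 — H = 0.0006383 + j0.02526.
Step 5 — Magnitude: |H| = 0.02526 (-32.0 dB); phase: φ = 88.6°.

|H| = 0.02526 (-32.0 dB), φ = 88.6°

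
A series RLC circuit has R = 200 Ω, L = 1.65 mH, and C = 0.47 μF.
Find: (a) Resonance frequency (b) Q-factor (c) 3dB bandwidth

Step 1 — Resonance: ω₀ = 1/√(LC) = 1/√(0.00165·4.7e-07) = 3.591e+04 rad/s.
Step 2 — f₀ = ω₀/(2π) = 5715 Hz.
Step 3 — Series Q: Q = ω₀L/R = 3.591e+04·0.00165/200 = 0.2963.
Step 4 — Bandwidth: Δω = ω₀/Q = 1.212e+05 rad/s; BW = Δω/(2π) = 1.929e+04 Hz.

(a) f₀ = 5715 Hz  (b) Q = 0.2963  (c) BW = 1.929e+04 Hz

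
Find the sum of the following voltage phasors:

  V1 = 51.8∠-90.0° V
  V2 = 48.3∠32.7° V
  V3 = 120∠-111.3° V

Step 1 — Convert each phasor to rectangular form:
  V1 = 51.8·(cos(-90.0°) + j·sin(-90.0°)) = 0 - j51.8 V
  V2 = 48.3·(cos(32.7°) + j·sin(32.7°)) = 40.64 + j26.09 V
  V3 = 120·(cos(-111.3°) + j·sin(-111.3°)) = -43.59 - j111.8 V
Step 2 — Sum components: V_total = -2.945 - j137.5 V.
Step 3 — Convert to polar: |V_total| = 137.5 V, ∠V_total = -91.2°.

V_total = 137.5∠-91.2° V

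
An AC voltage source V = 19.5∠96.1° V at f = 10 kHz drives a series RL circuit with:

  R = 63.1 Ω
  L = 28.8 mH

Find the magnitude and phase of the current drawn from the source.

Step 1 — Angular frequency: ω = 2π·f = 2π·1e+04 = 6.283e+04 rad/s.
Step 2 — Component impedances:
  R: Z = R = 63.1 Ω
  L: Z = jωL = j·6.283e+04·0.0288 = 0 + j1810 Ω
Step 3 — Series combination: Z_total = R + L = 63.1 + j1810 Ω = 1811∠88.0° Ω.
Step 4 — Source phasor: V = 19.5∠96.1° V = -2.072 + j19.39 V.
Step 5 — Ohm's law: I = V / Z_total = (-2.072 + j19.39) / (63.1 + j1810) = 0.01066 + j0.001517 A.
Step 6 — Convert to polar: |I| = 0.01077 A, ∠I = 8.1°.

I = 0.01077∠8.1° A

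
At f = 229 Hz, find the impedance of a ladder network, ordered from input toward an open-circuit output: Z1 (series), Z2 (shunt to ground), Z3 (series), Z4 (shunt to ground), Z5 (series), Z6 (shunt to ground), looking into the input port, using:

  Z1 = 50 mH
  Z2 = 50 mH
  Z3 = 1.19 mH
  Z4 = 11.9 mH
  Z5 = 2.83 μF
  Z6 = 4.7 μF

Step 1 — Angular frequency: ω = 2π·f = 2π·229 = 1439 rad/s.
Step 2 — Component impedances:
  Z1: Z = jωL = j·1439·0.05 = 0 + j71.94 Ω
  Z2: Z = jωL = j·1439·0.05 = 0 + j71.94 Ω
  Z3: Z = jωL = j·1439·0.00119 = 0 + j1.712 Ω
  Z4: Z = jωL = j·1439·0.0119 = 0 + j17.12 Ω
  Z5: Z = 1/(jωC) = -j/(ω·C) = 0 - j245.6 Ω
  Z6: Z = 1/(jωC) = -j/(ω·C) = 0 - j147.9 Ω
Step 3 — Ladder network (open output): work backward from the far end, alternating series and parallel combinations. Z_in = 0 + j87.35 Ω = 87.35∠90.0° Ω.

Z = 0 + j87.35 Ω = 87.35∠90.0° Ω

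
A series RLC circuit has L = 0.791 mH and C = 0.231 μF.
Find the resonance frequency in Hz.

Step 1 — Resonance condition Im(Z)=0 gives ω₀ = 1/√(LC).
Step 2 — ω₀ = 1/√(0.000791·2.31e-07) = 7.398e+04 rad/s.
Step 3 — f₀ = ω₀/(2π) = 1.177e+04 Hz.

f₀ = 1.177e+04 Hz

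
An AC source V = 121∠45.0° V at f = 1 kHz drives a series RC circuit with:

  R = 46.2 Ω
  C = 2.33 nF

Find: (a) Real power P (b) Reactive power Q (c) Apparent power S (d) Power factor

Step 1 — Angular frequency: ω = 2π·f = 2π·1000 = 6283 rad/s.
Step 2 — Component impedances:
  R: Z = R = 46.2 Ω
  C: Z = 1/(jωC) = -j/(ω·C) = 0 - j6.831e+04 Ω
Step 3 — Series combination: Z_total = R + C = 46.2 - j6.831e+04 Ω = 6.831e+04∠-90.0° Ω.
Step 4 — Source phasor: V = 121∠45.0° V = 85.56 + j85.56 V.
Step 5 — Current: I = V / Z = -0.001252 + j0.001253 A = 0.001771∠135.0° A.
Step 6 — Complex power: S = V·I* = 0.000145 - j0.2143 VA.
Step 7 — Real power: P = Re(S) = 0.000145 W.
Step 8 — Reactive power: Q = Im(S) = -0.2143 VAR.
Step 9 — Apparent power: |S| = 0.2143 VA.
Step 10 — Power factor: PF = P/|S| = 0.0006764 (leading).

(a) P = 0.000145 W  (b) Q = -0.2143 VAR  (c) S = 0.2143 VA  (d) PF = 0.0006764 (leading)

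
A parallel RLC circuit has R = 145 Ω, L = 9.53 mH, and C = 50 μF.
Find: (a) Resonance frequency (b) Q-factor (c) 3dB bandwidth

Step 1 — Resonance: ω₀ = 1/√(LC) = 1/√(0.00953·5e-05) = 1449 rad/s.
Step 2 — f₀ = ω₀/(2π) = 230.6 Hz.
Step 3 — Parallel Q: Q = R/(ω₀L) = 145/(1449·0.00953) = 10.5.
Step 4 — Bandwidth: Δω = ω₀/Q = 137.9 rad/s; BW = Δω/(2π) = 21.95 Hz.

(a) f₀ = 230.6 Hz  (b) Q = 10.5  (c) BW = 21.95 Hz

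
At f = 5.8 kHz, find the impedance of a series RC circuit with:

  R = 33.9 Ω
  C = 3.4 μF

Step 1 — Angular frequency: ω = 2π·f = 2π·5800 = 3.644e+04 rad/s.
Step 2 — Component impedances:
  R: Z = R = 33.9 Ω
  C: Z = 1/(jωC) = -j/(ω·C) = 0 - j8.071 Ω
Step 3 — Series combination: Z_total = R + C = 33.9 - j8.071 Ω = 34.85∠-13.4° Ω.

Z = 33.9 - j8.071 Ω = 34.85∠-13.4° Ω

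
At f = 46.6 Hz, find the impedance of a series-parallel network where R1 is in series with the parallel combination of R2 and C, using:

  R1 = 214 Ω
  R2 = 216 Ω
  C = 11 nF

Step 1 — Angular frequency: ω = 2π·f = 2π·46.6 = 292.8 rad/s.
Step 2 — Component impedances:
  R1: Z = R = 214 Ω
  R2: Z = R = 216 Ω
  C: Z = 1/(jωC) = -j/(ω·C) = 0 - j3.105e+05 Ω
Step 3 — Parallel branch: R2 || C = 1/(1/R2 + 1/C) = 216 - j0.1503 Ω.
Step 4 — Series with R1: Z_total = R1 + (R2 || C) = 430 - j0.1503 Ω = 430∠-0.0° Ω.

Z = 430 - j0.1503 Ω = 430∠-0.0° Ω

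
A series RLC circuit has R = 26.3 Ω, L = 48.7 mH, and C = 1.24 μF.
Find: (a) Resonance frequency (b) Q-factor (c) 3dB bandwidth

Step 1 — Resonance: ω₀ = 1/√(LC) = 1/√(0.0487·1.24e-06) = 4069 rad/s.
Step 2 — f₀ = ω₀/(2π) = 647.7 Hz.
Step 3 — Series Q: Q = ω₀L/R = 4069·0.0487/26.3 = 7.535.
Step 4 — Bandwidth: Δω = ω₀/Q = 540 rad/s; BW = Δω/(2π) = 85.95 Hz.

(a) f₀ = 647.7 Hz  (b) Q = 7.535  (c) BW = 85.95 Hz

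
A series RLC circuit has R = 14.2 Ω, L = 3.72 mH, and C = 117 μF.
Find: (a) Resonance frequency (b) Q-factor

Step 1 — Resonance condition Im(Z)=0 gives ω₀ = 1/√(LC).
Step 2 — ω₀ = 1/√(0.00372·0.000117) = 1516 rad/s.
Step 3 — f₀ = ω₀/(2π) = 241.2 Hz.
Step 4 — Series Q: Q = ω₀L/R = 1516·0.00372/14.2 = 0.3971.

(a) f₀ = 241.2 Hz  (b) Q = 0.3971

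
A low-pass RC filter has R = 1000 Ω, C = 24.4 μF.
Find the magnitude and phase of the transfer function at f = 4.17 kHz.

Step 1 — Angular frequency: ω = 2π·4170 = 2.62e+04 rad/s.
Step 2 — Transfer function: H(jω) = 1/(1 + jωRC).
Step 3 — Denominator: 1 + jωRC = 1 + j·2.62e+04·1000·2.44e-05 = 1 + j639.3.
Step 4 — H = 2.447e-06 - j0.001564.
Step 5 — Magnitude: |H| = 0.001564 (-56.1 dB); phase: φ = -89.9°.

|H| = 0.001564 (-56.1 dB), φ = -89.9°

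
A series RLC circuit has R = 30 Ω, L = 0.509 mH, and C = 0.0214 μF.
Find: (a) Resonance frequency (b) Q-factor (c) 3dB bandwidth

Step 1 — Resonance: ω₀ = 1/√(LC) = 1/√(0.000509·2.14e-08) = 3.03e+05 rad/s.
Step 2 — f₀ = ω₀/(2π) = 4.822e+04 Hz.
Step 3 — Series Q: Q = ω₀L/R = 3.03e+05·0.000509/30 = 5.141.
Step 4 — Bandwidth: Δω = ω₀/Q = 5.894e+04 rad/s; BW = Δω/(2π) = 9380 Hz.

(a) f₀ = 4.822e+04 Hz  (b) Q = 5.141  (c) BW = 9380 Hz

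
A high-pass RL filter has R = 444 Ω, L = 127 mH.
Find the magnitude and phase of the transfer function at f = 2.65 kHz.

Step 1 — Angular frequency: ω = 2π·2650 = 1.665e+04 rad/s.
Step 2 — Transfer function: H(jω) = jωL/(R + jωL).
Step 3 — Numerator jωL = j·2115; denominator R + jωL = 444 + j2115.
Step 4 — H = 0.9578 + j0.2011.
Step 5 — Magnitude: |H| = 0.9787 (-0.2 dB); phase: φ = 11.9°.

|H| = 0.9787 (-0.2 dB), φ = 11.9°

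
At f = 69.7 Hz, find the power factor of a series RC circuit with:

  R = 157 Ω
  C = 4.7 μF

Step 1 — Angular frequency: ω = 2π·f = 2π·69.7 = 437.9 rad/s.
Step 2 — Component impedances:
  R: Z = R = 157 Ω
  C: Z = 1/(jωC) = -j/(ω·C) = 0 - j485.8 Ω
Step 3 — Series combination: Z_total = R + C = 157 - j485.8 Ω = 510.6∠-72.1° Ω.
Step 4 — Power factor: PF = cos(φ) = Re(Z)/|Z| = 157/510.6 = 0.3075.
Step 5 — Type: Im(Z) = -485.8 ⇒ leading (phase φ = -72.1°).

PF = 0.3075 (leading, φ = -72.1°)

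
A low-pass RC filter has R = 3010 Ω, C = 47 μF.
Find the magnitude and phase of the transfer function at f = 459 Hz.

Step 1 — Angular frequency: ω = 2π·459 = 2884 rad/s.
Step 2 — Transfer function: H(jω) = 1/(1 + jωRC).
Step 3 — Denominator: 1 + jωRC = 1 + j·2884·3010·4.7e-05 = 1 + j408.
Step 4 — H = 6.007e-06 - j0.002451.
Step 5 — Magnitude: |H| = 0.002451 (-52.2 dB); phase: φ = -89.9°.

|H| = 0.002451 (-52.2 dB), φ = -89.9°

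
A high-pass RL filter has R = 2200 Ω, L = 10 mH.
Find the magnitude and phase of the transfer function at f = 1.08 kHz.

Step 1 — Angular frequency: ω = 2π·1080 = 6786 rad/s.
Step 2 — Transfer function: H(jω) = jωL/(R + jωL).
Step 3 — Numerator jωL = j·67.86; denominator R + jωL = 2200 + j67.86.
Step 4 — H = 0.0009505 + j0.03082.
Step 5 — Magnitude: |H| = 0.03083 (-30.2 dB); phase: φ = 88.2°.

|H| = 0.03083 (-30.2 dB), φ = 88.2°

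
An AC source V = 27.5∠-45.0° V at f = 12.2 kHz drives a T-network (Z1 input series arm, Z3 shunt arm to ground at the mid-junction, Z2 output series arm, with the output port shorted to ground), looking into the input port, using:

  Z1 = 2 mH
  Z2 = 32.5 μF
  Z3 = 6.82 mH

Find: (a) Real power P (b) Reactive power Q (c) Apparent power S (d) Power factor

Step 1 — Angular frequency: ω = 2π·f = 2π·1.22e+04 = 7.665e+04 rad/s.
Step 2 — Component impedances:
  Z1: Z = jωL = j·7.665e+04·0.002 = 0 + j153.3 Ω
  Z2: Z = 1/(jωC) = -j/(ω·C) = 0 - j0.4014 Ω
  Z3: Z = jωL = j·7.665e+04·0.00682 = 0 + j522.8 Ω
Step 3 — With the output port shorted to ground, the output series arm Z2 runs from the junction to ground; the shunt arm Z3 also runs from the junction to ground. They appear in parallel: Z3 || Z2 = 0 - j0.4017 Ω.
Step 4 — Series with input arm Z1: Z_in = Z1 + (Z3 || Z2) = 0 + j152.9 Ω = 152.9∠90.0° Ω.
Step 5 — Source phasor: V = 27.5∠-45.0° V = 19.45 - j19.45 V.
Step 6 — Current: I = V / Z = -0.1272 - j0.1272 A = 0.1798∠-135.0° A.
Step 7 — Complex power: S = V·I* = 0 + j4.946 VA.
Step 8 — Real power: P = Re(S) = 0 W.
Step 9 — Reactive power: Q = Im(S) = 4.946 VAR.
Step 10 — Apparent power: |S| = 4.946 VA.
Step 11 — Power factor: PF = P/|S| = 0 (lagging).

(a) P = 0 W  (b) Q = 4.946 VAR  (c) S = 4.946 VA  (d) PF = 0 (lagging)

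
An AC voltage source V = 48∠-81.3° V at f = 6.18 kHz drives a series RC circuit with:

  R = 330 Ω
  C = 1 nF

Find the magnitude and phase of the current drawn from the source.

Step 1 — Angular frequency: ω = 2π·f = 2π·6180 = 3.883e+04 rad/s.
Step 2 — Component impedances:
  R: Z = R = 330 Ω
  C: Z = 1/(jωC) = -j/(ω·C) = 0 - j2.575e+04 Ω
Step 3 — Series combination: Z_total = R + C = 330 - j2.575e+04 Ω = 2.576e+04∠-89.3° Ω.
Step 4 — Source phasor: V = 48∠-81.3° V = 7.261 - j47.45 V.
Step 5 — Ohm's law: I = V / Z_total = (7.261 - j47.45) / (330 - j2.575e+04) = 0.001846 + j0.0002583 A.
Step 6 — Convert to polar: |I| = 0.001864 A, ∠I = 8.0°.

I = 0.001864∠8.0° A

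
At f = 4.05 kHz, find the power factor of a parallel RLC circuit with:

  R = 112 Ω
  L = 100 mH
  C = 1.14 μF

Step 1 — Angular frequency: ω = 2π·f = 2π·4050 = 2.545e+04 rad/s.
Step 2 — Component impedances:
  R: Z = R = 112 Ω
  L: Z = jωL = j·2.545e+04·0.1 = 0 + j2545 Ω
  C: Z = 1/(jωC) = -j/(ω·C) = 0 - j34.47 Ω
Step 3 — Parallel combination: 1/Z_total = 1/R + 1/L + 1/C; Z_total = 9.936 - j31.84 Ω = 33.36∠-72.7° Ω.
Step 4 — Power factor: PF = cos(φ) = Re(Z)/|Z| = 9.936/33.36 = 0.2978.
Step 5 — Type: Im(Z) = -31.84 ⇒ leading (phase φ = -72.7°).

PF = 0.2978 (leading, φ = -72.7°)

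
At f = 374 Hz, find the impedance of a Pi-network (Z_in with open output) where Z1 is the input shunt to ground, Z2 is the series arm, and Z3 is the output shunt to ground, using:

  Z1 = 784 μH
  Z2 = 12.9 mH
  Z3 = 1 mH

Step 1 — Angular frequency: ω = 2π·f = 2π·374 = 2350 rad/s.
Step 2 — Component impedances:
  Z1: Z = jωL = j·2350·0.000784 = 0 + j1.842 Ω
  Z2: Z = jωL = j·2350·0.0129 = 0 + j30.31 Ω
  Z3: Z = jωL = j·2350·0.001 = 0 + j2.35 Ω
Step 3 — With open output, the series arm Z2 and the output shunt Z3 appear in series to ground: Z2 + Z3 = 0 + j32.66 Ω.
Step 4 — Parallel with input shunt Z1: Z_in = Z1 || (Z2 + Z3) = 0 + j1.744 Ω = 1.744∠90.0° Ω.

Z = 0 + j1.744 Ω = 1.744∠90.0° Ω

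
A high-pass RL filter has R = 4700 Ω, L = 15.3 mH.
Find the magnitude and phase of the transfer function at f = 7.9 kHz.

Step 1 — Angular frequency: ω = 2π·7900 = 4.964e+04 rad/s.
Step 2 — Transfer function: H(jω) = jωL/(R + jωL).
Step 3 — Numerator jωL = j·759.4; denominator R + jωL = 4700 + j759.4.
Step 4 — H = 0.02545 + j0.1575.
Step 5 — Magnitude: |H| = 0.1595 (-15.9 dB); phase: φ = 80.8°.

|H| = 0.1595 (-15.9 dB), φ = 80.8°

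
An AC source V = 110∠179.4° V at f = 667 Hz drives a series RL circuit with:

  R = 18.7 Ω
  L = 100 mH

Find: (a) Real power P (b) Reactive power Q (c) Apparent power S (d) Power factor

Step 1 — Angular frequency: ω = 2π·f = 2π·667 = 4191 rad/s.
Step 2 — Component impedances:
  R: Z = R = 18.7 Ω
  L: Z = jωL = j·4191·0.1 = 0 + j419.1 Ω
Step 3 — Series combination: Z_total = R + L = 18.7 + j419.1 Ω = 419.5∠87.4° Ω.
Step 4 — Source phasor: V = 110∠179.4° V = -110 + j1.152 V.
Step 5 — Current: I = V / Z = -0.008945 + j0.2621 A = 0.2622∠92.0° A.
Step 6 — Complex power: S = V·I* = 1.286 + j28.81 VA.
Step 7 — Real power: P = Re(S) = 1.286 W.
Step 8 — Reactive power: Q = Im(S) = 28.81 VAR.
Step 9 — Apparent power: |S| = 28.84 VA.
Step 10 — Power factor: PF = P/|S| = 0.04458 (lagging).

(a) P = 1.286 W  (b) Q = 28.81 VAR  (c) S = 28.84 VA  (d) PF = 0.04458 (lagging)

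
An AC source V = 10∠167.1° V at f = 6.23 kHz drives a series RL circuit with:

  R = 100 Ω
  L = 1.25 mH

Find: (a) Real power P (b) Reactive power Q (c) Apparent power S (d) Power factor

Step 1 — Angular frequency: ω = 2π·f = 2π·6230 = 3.914e+04 rad/s.
Step 2 — Component impedances:
  R: Z = R = 100 Ω
  L: Z = jωL = j·3.914e+04·0.00125 = 0 + j48.93 Ω
Step 3 — Series combination: Z_total = R + L = 100 + j48.93 Ω = 111.3∠26.1° Ω.
Step 4 — Source phasor: V = 10∠167.1° V = -9.748 + j2.233 V.
Step 5 — Current: I = V / Z = -0.06983 + j0.05649 A = 0.08982∠141.0° A.
Step 6 — Complex power: S = V·I* = 0.8068 + j0.3948 VA.
Step 7 — Real power: P = Re(S) = 0.8068 W.
Step 8 — Reactive power: Q = Im(S) = 0.3948 VAR.
Step 9 — Apparent power: |S| = 0.8982 VA.
Step 10 — Power factor: PF = P/|S| = 0.8982 (lagging).

(a) P = 0.8068 W  (b) Q = 0.3948 VAR  (c) S = 0.8982 VA  (d) PF = 0.8982 (lagging)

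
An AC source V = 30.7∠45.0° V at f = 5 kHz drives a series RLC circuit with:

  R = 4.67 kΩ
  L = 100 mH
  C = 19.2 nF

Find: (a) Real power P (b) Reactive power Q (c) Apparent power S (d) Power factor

Step 1 — Angular frequency: ω = 2π·f = 2π·5000 = 3.142e+04 rad/s.
Step 2 — Component impedances:
  R: Z = R = 4670 Ω
  L: Z = jωL = j·3.142e+04·0.1 = 0 + j3142 Ω
  C: Z = 1/(jωC) = -j/(ω·C) = 0 - j1658 Ω
Step 3 — Series combination: Z_total = R + L + C = 4670 + j1484 Ω = 4900∠17.6° Ω.
Step 4 — Source phasor: V = 30.7∠45.0° V = 21.71 + j21.71 V.
Step 5 — Current: I = V / Z = 0.005564 + j0.002881 A = 0.006265∠27.4° A.
Step 6 — Complex power: S = V·I* = 0.1833 + j0.05824 VA.
Step 7 — Real power: P = Re(S) = 0.1833 W.
Step 8 — Reactive power: Q = Im(S) = 0.05824 VAR.
Step 9 — Apparent power: |S| = 0.1923 VA.
Step 10 — Power factor: PF = P/|S| = 0.9531 (lagging).

(a) P = 0.1833 W  (b) Q = 0.05824 VAR  (c) S = 0.1923 VA  (d) PF = 0.9531 (lagging)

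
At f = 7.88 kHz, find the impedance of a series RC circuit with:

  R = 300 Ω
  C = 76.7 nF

Step 1 — Angular frequency: ω = 2π·f = 2π·7880 = 4.951e+04 rad/s.
Step 2 — Component impedances:
  R: Z = R = 300 Ω
  C: Z = 1/(jωC) = -j/(ω·C) = 0 - j263.3 Ω
Step 3 — Series combination: Z_total = R + C = 300 - j263.3 Ω = 399.2∠-41.3° Ω.

Z = 300 - j263.3 Ω = 399.2∠-41.3° Ω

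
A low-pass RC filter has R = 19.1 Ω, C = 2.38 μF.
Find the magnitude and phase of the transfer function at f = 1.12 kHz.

Step 1 — Angular frequency: ω = 2π·1120 = 7037 rad/s.
Step 2 — Transfer function: H(jω) = 1/(1 + jωRC).
Step 3 — Denominator: 1 + jωRC = 1 + j·7037·19.1·2.38e-06 = 1 + j0.3199.
Step 4 — H = 0.9072 - j0.2902.
Step 5 — Magnitude: |H| = 0.9525 (-0.4 dB); phase: φ = -17.7°.

|H| = 0.9525 (-0.4 dB), φ = -17.7°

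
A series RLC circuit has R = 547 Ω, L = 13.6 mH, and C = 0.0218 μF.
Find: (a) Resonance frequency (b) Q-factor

Step 1 — Resonance condition Im(Z)=0 gives ω₀ = 1/√(LC).
Step 2 — ω₀ = 1/√(0.0136·2.18e-08) = 5.808e+04 rad/s.
Step 3 — f₀ = ω₀/(2π) = 9243 Hz.
Step 4 — Series Q: Q = ω₀L/R = 5.808e+04·0.0136/547 = 1.444.

(a) f₀ = 9243 Hz  (b) Q = 1.444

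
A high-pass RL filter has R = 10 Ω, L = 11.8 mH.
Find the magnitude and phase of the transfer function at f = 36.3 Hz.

Step 1 — Angular frequency: ω = 2π·36.3 = 228.1 rad/s.
Step 2 — Transfer function: H(jω) = jωL/(R + jωL).
Step 3 — Numerator jωL = j·2.691; denominator R + jωL = 10 + j2.691.
Step 4 — H = 0.06754 + j0.251.
Step 5 — Magnitude: |H| = 0.2599 (-11.7 dB); phase: φ = 74.9°.

|H| = 0.2599 (-11.7 dB), φ = 74.9°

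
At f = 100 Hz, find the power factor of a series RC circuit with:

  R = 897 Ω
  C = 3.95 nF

Step 1 — Angular frequency: ω = 2π·f = 2π·100 = 628.3 rad/s.
Step 2 — Component impedances:
  R: Z = R = 897 Ω
  C: Z = 1/(jωC) = -j/(ω·C) = 0 - j4.029e+05 Ω
Step 3 — Series combination: Z_total = R + C = 897 - j4.029e+05 Ω = 4.029e+05∠-89.9° Ω.
Step 4 — Power factor: PF = cos(φ) = Re(Z)/|Z| = 897/4.029e+05 = 0.002226.
Step 5 — Type: Im(Z) = -4.029e+05 ⇒ leading (phase φ = -89.9°).

PF = 0.002226 (leading, φ = -89.9°)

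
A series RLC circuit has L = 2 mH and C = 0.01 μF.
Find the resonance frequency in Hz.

Step 1 — Resonance condition Im(Z)=0 gives ω₀ = 1/√(LC).
Step 2 — ω₀ = 1/√(0.002·1e-08) = 2.236e+05 rad/s.
Step 3 — f₀ = ω₀/(2π) = 3.559e+04 Hz.

f₀ = 3.559e+04 Hz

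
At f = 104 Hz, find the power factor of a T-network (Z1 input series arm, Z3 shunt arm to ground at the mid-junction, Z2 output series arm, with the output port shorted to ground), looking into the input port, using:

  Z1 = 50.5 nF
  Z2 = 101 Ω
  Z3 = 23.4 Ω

Step 1 — Angular frequency: ω = 2π·f = 2π·104 = 653.5 rad/s.
Step 2 — Component impedances:
  Z1: Z = 1/(jωC) = -j/(ω·C) = 0 - j3.03e+04 Ω
  Z2: Z = R = 101 Ω
  Z3: Z = R = 23.4 Ω
Step 3 — With the output port shorted to ground, the output series arm Z2 runs from the junction to ground; the shunt arm Z3 also runs from the junction to ground. They appear in parallel: Z3 || Z2 = 19 Ω.
Step 4 — Series with input arm Z1: Z_in = Z1 + (Z3 || Z2) = 19 - j3.03e+04 Ω = 3.03e+04∠-90.0° Ω.
Step 5 — Power factor: PF = cos(φ) = Re(Z)/|Z| = 18.998/30304 = 0.0006269.
Step 6 — Type: Im(Z) = -3.03e+04 ⇒ leading (phase φ = -90.0°).

PF = 0.0006269 (leading, φ = -90.0°)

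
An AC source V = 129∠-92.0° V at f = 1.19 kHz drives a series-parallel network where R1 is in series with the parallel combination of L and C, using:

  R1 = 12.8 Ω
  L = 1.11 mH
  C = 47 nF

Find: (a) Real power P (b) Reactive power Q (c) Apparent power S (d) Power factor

Step 1 — Angular frequency: ω = 2π·f = 2π·1190 = 7477 rad/s.
Step 2 — Component impedances:
  R1: Z = R = 12.8 Ω
  L: Z = jωL = j·7477·0.00111 = 0 + j8.299 Ω
  C: Z = 1/(jωC) = -j/(ω·C) = 0 - j2846 Ω
Step 3 — Parallel branch: L || C = 1/(1/L + 1/C) = 0 + j8.324 Ω.
Step 4 — Series with R1: Z_total = R1 + (L || C) = 12.8 + j8.324 Ω = 15.27∠33.0° Ω.
Step 5 — Source phasor: V = 129∠-92.0° V = -4.502 - j128.9 V.
Step 6 — Current: I = V / Z = -4.85 - j6.918 A = 8.449∠-125.0° A.
Step 7 — Complex power: S = V·I* = 913.7 + j594.2 VA.
Step 8 — Real power: P = Re(S) = 913.7 W.
Step 9 — Reactive power: Q = Im(S) = 594.2 VAR.
Step 10 — Apparent power: |S| = 1090 VA.
Step 11 — Power factor: PF = P/|S| = 0.8383 (lagging).

(a) P = 913.7 W  (b) Q = 594.2 VAR  (c) S = 1090 VA  (d) PF = 0.8383 (lagging)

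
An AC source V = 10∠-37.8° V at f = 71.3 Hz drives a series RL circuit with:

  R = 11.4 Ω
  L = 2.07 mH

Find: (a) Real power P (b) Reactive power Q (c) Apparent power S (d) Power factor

Step 1 — Angular frequency: ω = 2π·f = 2π·71.3 = 448 rad/s.
Step 2 — Component impedances:
  R: Z = R = 11.4 Ω
  L: Z = jωL = j·448·0.00207 = 0 + j0.9273 Ω
Step 3 — Series combination: Z_total = R + L = 11.4 + j0.9273 Ω = 11.44∠4.7° Ω.
Step 4 — Source phasor: V = 10∠-37.8° V = 7.902 - j6.129 V.
Step 5 — Current: I = V / Z = 0.6451 - j0.5901 A = 0.8743∠-42.5° A.
Step 6 — Complex power: S = V·I* = 8.714 + j0.7089 VA.
Step 7 — Real power: P = Re(S) = 8.714 W.
Step 8 — Reactive power: Q = Im(S) = 0.7089 VAR.
Step 9 — Apparent power: |S| = 8.743 VA.
Step 10 — Power factor: PF = P/|S| = 0.9967 (lagging).

(a) P = 8.714 W  (b) Q = 0.7089 VAR  (c) S = 8.743 VA  (d) PF = 0.9967 (lagging)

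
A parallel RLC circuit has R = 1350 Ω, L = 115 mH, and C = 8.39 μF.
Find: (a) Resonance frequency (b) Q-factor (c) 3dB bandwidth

Step 1 — Resonance: ω₀ = 1/√(LC) = 1/√(0.115·8.39e-06) = 1018 rad/s.
Step 2 — f₀ = ω₀/(2π) = 162 Hz.
Step 3 — Parallel Q: Q = R/(ω₀L) = 1350/(1018·0.115) = 11.53.
Step 4 — Bandwidth: Δω = ω₀/Q = 88.29 rad/s; BW = Δω/(2π) = 14.05 Hz.

(a) f₀ = 162 Hz  (b) Q = 11.53  (c) BW = 14.05 Hz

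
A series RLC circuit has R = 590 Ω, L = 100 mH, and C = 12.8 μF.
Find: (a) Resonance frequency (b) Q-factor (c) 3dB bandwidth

Step 1 — Resonance condition Im(Z)=0 gives ω₀ = 1/√(LC).
Step 2 — ω₀ = 1/√(0.1·1.28e-05) = 883.9 rad/s.
Step 3 — f₀ = ω₀/(2π) = 140.7 Hz.
Step 4 — Series Q: Q = ω₀L/R = 883.9·0.1/590 = 0.1498.
Step 5 — 3dB bandwidth: Δω = ω₀/Q = 5900 rad/s; BW = Δω/(2π) = 939 Hz.

(a) f₀ = 140.7 Hz  (b) Q = 0.1498  (c) BW = 939 Hz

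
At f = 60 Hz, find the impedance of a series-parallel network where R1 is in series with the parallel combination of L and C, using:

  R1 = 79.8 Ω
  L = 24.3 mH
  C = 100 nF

Step 1 — Angular frequency: ω = 2π·f = 2π·60 = 377 rad/s.
Step 2 — Component impedances:
  R1: Z = R = 79.8 Ω
  L: Z = jωL = j·377·0.0243 = 0 + j9.161 Ω
  C: Z = 1/(jωC) = -j/(ω·C) = 0 - j2.653e+04 Ω
Step 3 — Parallel branch: L || C = 1/(1/L + 1/C) = 0 + j9.164 Ω.
Step 4 — Series with R1: Z_total = R1 + (L || C) = 79.8 + j9.164 Ω = 80.32∠6.6° Ω.

Z = 79.8 + j9.164 Ω = 80.32∠6.6° Ω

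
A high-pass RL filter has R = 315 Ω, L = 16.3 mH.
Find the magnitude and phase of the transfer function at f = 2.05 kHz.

Step 1 — Angular frequency: ω = 2π·2050 = 1.288e+04 rad/s.
Step 2 — Transfer function: H(jω) = jωL/(R + jωL).
Step 3 — Numerator jωL = j·210; denominator R + jωL = 315 + j210.
Step 4 — H = 0.3076 + j0.4615.
Step 5 — Magnitude: |H| = 0.5546 (-5.1 dB); phase: φ = 56.3°.

|H| = 0.5546 (-5.1 dB), φ = 56.3°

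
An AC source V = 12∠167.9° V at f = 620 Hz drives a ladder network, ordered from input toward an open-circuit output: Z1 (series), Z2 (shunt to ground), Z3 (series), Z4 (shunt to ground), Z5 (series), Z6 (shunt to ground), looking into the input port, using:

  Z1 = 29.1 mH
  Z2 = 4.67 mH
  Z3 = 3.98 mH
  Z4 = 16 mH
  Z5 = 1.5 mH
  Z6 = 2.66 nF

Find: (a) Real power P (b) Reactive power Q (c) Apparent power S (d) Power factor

Step 1 — Angular frequency: ω = 2π·f = 2π·620 = 3896 rad/s.
Step 2 — Component impedances:
  Z1: Z = jωL = j·3896·0.0291 = 0 + j113.4 Ω
  Z2: Z = jωL = j·3896·0.00467 = 0 + j18.19 Ω
  Z3: Z = jωL = j·3896·0.00398 = 0 + j15.5 Ω
  Z4: Z = jωL = j·3896·0.016 = 0 + j62.33 Ω
  Z5: Z = jωL = j·3896·0.0015 = 0 + j5.843 Ω
  Z6: Z = 1/(jωC) = -j/(ω·C) = 0 - j9.65e+04 Ω
Step 3 — Ladder network (open output): work backward from the far end, alternating series and parallel combinations. Z_in = 0 + j128.1 Ω = 128.1∠90.0° Ω.
Step 4 — Source phasor: V = 12∠167.9° V = -11.73 + j2.515 V.
Step 5 — Current: I = V / Z = 0.01964 + j0.09159 A = 0.09367∠77.9° A.
Step 6 — Complex power: S = V·I* = 0 + j1.124 VA.
Step 7 — Real power: P = Re(S) = 0 W.
Step 8 — Reactive power: Q = Im(S) = 1.124 VAR.
Step 9 — Apparent power: |S| = 1.124 VA.
Step 10 — Power factor: PF = P/|S| = 0 (lagging).

(a) P = 0 W  (b) Q = 1.124 VAR  (c) S = 1.124 VA  (d) PF = 0 (lagging)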